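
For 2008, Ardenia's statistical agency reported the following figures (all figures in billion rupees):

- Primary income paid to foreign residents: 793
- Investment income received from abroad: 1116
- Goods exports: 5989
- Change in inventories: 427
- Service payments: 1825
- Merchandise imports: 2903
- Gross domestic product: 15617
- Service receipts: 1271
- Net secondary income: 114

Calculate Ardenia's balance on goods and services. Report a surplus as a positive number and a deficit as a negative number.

Goods balance = 5989 - 2903 = 3086
Services balance = 1271 - 1825 = -554
Trade balance (goods + services) = 3086 + (-554) = 2532

2532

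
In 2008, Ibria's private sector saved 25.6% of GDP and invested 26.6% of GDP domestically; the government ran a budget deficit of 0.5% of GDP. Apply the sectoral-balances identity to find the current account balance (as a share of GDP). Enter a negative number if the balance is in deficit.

By the sectoral-balances identity, CA = (S_private - I) + (T - G).
Private balance = 25.6 - 26.6 = -1.0
Government balance (T - G) = -0.5
CA = -1.0 + (-0.5) = -1.5

-1.5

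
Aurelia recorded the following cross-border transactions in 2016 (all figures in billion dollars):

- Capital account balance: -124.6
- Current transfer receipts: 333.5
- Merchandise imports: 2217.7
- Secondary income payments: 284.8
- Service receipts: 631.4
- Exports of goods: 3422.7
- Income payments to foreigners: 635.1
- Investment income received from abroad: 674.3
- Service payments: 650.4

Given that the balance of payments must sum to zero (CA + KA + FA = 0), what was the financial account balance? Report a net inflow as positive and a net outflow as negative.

-1149.3

Goods balance = 3422.7 - 2217.7 = 1205.0
Services balance = 631.4 - 650.4 = -19.0
Trade balance (goods + services) = 1205.0 + (-19.0) = 1186.0
Net primary income = 674.3 - 635.1 = 39.2
Net secondary income = 333.5 - 284.8 = 48.7
Current account = 1186.0 + 39.2 + 48.7 = 1273.9
Financial account = -(1273.9 + (-124.6)) = -1149.3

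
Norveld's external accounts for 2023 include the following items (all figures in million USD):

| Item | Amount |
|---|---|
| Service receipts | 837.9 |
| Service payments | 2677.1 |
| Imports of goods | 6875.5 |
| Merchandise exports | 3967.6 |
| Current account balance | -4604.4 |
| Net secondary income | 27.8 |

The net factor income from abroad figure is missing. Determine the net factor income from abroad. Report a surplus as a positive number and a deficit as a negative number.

Current account = goods balance + services balance + net primary income + net secondary income
Sum of the known components = -4719.3
Net factor income from abroad = CA - (known components) = -4604.4 - (-4719.3) = 114.9

114.9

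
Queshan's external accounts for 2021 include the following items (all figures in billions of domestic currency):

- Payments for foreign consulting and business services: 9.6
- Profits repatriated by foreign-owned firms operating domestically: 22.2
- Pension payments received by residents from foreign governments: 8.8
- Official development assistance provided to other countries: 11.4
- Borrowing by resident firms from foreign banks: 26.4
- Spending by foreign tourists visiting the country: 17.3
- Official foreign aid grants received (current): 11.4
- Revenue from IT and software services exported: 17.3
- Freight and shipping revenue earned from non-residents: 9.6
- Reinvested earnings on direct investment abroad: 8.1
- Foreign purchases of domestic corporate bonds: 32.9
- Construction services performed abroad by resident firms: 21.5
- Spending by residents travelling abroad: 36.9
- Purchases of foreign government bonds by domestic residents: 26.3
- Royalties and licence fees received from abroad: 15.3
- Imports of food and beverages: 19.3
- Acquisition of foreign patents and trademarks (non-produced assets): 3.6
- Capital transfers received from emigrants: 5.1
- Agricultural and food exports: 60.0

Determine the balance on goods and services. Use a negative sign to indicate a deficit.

75.2

Goods: 60.0 - 19.3 = 40.7
Services: 17.3 + 21.5 - 36.9 + 15.3 + 17.3 + 9.6 - 9.6 = 34.5
Trade balance = 40.7 + 34.5 = 75.2
(Excluded from the trade balance — primary income: profits repatriated by foreign-owned firms operating domestically 22.2, reinvested earnings on direct investment abroad 8.1; secondary income: pension payments received by residents from foreign governments 8.8, official development assistance provided to other countries 11.4, official foreign aid grants received (current) 11.4; financial account: borrowing by resident firms from foreign banks 26.4, foreign purchases of domestic corporate bonds 32.9, purchases of foreign government bonds by domestic residents 26.3; capital account: acquisition of foreign patents and trademarks (non-produced assets) 3.6, capital transfers received from emigrants 5.1.)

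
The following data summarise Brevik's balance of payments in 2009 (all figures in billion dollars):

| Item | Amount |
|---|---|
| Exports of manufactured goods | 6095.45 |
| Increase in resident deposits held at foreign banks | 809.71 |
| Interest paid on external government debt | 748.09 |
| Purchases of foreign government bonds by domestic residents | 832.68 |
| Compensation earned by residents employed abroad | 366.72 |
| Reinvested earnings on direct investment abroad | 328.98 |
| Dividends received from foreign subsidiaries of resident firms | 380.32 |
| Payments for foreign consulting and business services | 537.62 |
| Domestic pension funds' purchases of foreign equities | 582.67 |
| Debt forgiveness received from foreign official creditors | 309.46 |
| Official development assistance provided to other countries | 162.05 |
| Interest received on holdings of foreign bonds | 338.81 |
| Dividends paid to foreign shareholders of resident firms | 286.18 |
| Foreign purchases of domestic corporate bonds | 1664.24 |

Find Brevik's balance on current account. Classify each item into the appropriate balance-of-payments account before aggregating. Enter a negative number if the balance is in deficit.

5776.34

Goods: 6095.45
Services: -537.62
Primary income: 366.72 + 328.98 - 286.18 + 380.32 - 748.09 + 338.81 = 380.56
Secondary income: -162.05
Current account = 6095.45 + (-537.62) + 380.56 + (-162.05) = 5776.34
(Excluded from the current account — financial account: increase in resident deposits held at foreign banks 809.71, purchases of foreign government bonds by domestic residents 832.68, domestic pension funds' purchases of foreign equities 582.67, foreign purchases of domestic corporate bonds 1664.24; capital account: debt forgiveness received from foreign official creditors 309.46.)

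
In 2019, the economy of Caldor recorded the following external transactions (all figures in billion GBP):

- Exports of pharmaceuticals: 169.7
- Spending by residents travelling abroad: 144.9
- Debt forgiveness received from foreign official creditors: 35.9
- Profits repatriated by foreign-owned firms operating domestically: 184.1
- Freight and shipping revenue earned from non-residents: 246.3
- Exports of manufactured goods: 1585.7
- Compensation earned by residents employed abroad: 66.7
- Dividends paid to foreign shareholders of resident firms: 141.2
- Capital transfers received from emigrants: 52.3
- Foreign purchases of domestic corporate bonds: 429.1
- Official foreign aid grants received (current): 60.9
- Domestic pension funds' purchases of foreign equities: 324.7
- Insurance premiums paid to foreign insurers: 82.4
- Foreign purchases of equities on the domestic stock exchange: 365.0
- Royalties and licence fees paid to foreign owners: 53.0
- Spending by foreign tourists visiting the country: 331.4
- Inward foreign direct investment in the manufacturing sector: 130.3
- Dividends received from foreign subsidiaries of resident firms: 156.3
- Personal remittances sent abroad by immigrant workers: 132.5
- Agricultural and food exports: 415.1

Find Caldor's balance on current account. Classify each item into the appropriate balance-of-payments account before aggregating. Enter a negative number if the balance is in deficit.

2294.0

Goods: 1585.7 + 169.7 + 415.1 = 2170.5
Services: 331.4 - 144.9 + 246.3 - 82.4 - 53.0 = 297.4
Primary income: 156.3 - 141.2 - 184.1 + 66.7 = -102.3
Secondary income: -132.5 + 60.9 = -71.6
Current account = 2170.5 + 297.4 + (-102.3) + (-71.6) = 2294.0
(Excluded from the current account — capital account: debt forgiveness received from foreign official creditors 35.9, capital transfers received from emigrants 52.3; financial account: foreign purchases of domestic corporate bonds 429.1, domestic pension funds' purchases of foreign equities 324.7, foreign purchases of equities on the domestic stock exchange 365.0, inward foreign direct investment in the manufacturing sector 130.3.)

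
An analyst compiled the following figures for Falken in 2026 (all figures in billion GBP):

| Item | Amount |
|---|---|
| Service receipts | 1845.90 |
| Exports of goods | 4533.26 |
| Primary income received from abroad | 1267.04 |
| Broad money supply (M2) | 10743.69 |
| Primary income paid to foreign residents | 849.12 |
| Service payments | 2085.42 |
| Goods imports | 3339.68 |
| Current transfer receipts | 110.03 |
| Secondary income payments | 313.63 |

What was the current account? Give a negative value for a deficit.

Goods balance = 4533.26 - 3339.68 = 1193.58
Services balance = 1845.90 - 2085.42 = -239.52
Trade balance (goods + services) = 1193.58 + (-239.52) = 954.06
Net primary income = 1267.04 - 849.12 = 417.92
Net secondary income = 110.03 - 313.63 = -203.60
Current account = 954.06 + 417.92 + (-203.60) = 1168.38

1168.38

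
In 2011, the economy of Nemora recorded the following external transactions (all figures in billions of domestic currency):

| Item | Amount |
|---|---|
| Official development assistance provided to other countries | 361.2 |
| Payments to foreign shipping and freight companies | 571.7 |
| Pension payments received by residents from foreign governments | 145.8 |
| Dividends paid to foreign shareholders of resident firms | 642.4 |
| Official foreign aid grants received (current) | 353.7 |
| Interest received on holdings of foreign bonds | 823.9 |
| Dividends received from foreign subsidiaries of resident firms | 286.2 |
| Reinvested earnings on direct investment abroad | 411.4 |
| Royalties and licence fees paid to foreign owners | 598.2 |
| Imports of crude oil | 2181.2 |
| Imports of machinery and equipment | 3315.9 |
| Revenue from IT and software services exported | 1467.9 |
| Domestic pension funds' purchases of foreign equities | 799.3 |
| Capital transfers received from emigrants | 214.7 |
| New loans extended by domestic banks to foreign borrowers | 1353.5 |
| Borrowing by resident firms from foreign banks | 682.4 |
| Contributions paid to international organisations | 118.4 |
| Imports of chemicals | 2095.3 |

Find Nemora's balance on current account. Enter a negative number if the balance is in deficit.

-6395.4

Goods: -2095.3 - 3315.9 - 2181.2 = -7592.4
Services: -598.2 + 1467.9 - 571.7 = 298.0
Primary income: 286.2 - 642.4 + 411.4 + 823.9 = 879.1
Secondary income: -118.4 + 145.8 - 361.2 + 353.7 = 19.9
Current account = (-7592.4) + 298.0 + 879.1 + 19.9 = -6395.4
(Excluded from the current account — financial account: domestic pension funds' purchases of foreign equities 799.3, new loans extended by domestic banks to foreign borrowers 1353.5, borrowing by resident firms from foreign banks 682.4; capital account: capital transfers received from emigrants 214.7.)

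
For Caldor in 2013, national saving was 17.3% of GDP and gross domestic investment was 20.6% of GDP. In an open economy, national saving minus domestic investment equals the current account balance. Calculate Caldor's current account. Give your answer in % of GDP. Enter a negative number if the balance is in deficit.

S - I = CA (net lending to the rest of the world).
CA = S - I = 17.3 - 20.6 = -3.3

-3.3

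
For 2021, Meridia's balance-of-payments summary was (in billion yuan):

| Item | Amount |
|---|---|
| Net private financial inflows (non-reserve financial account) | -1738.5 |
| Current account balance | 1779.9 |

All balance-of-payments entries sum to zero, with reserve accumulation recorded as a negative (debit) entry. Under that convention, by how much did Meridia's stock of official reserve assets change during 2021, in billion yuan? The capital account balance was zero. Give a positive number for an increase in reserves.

Official reserve transactions balance = -(1779.9 + (-1738.5)) = -41.4
An accumulation of reserves is recorded as a debit (negative entry), so the change in the stock of reserves is the negative of that balance.
Change in official reserves = -(-41.4) = 41.4

41.4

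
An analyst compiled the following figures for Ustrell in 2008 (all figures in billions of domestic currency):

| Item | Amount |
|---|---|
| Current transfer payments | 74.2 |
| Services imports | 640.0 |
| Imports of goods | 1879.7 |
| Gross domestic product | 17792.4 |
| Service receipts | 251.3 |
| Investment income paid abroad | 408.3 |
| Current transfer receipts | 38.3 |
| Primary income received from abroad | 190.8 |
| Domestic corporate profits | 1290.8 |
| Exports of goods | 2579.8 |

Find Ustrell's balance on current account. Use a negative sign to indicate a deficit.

58.0

Goods balance = 2579.8 - 1879.7 = 700.1
Services balance = 251.3 - 640.0 = -388.7
Trade balance (goods + services) = 700.1 + (-388.7) = 311.4
Net primary income = 190.8 - 408.3 = -217.5
Net secondary income = 38.3 - 74.2 = -35.9
Current account = 311.4 + (-217.5) + (-35.9) = 58.0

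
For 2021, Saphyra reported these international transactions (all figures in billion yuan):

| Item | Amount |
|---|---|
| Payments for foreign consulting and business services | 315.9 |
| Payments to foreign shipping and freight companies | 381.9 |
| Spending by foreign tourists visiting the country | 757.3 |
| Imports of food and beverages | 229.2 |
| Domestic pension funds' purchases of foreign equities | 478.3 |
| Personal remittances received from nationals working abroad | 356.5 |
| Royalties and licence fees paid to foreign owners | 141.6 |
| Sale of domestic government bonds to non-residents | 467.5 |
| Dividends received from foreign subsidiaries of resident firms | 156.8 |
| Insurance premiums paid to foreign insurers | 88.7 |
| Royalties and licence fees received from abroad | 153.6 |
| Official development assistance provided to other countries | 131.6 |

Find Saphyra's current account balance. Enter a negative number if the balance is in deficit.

135.3

Goods: -229.2
Services: 153.6 - 315.9 - 88.7 - 381.9 + 757.3 - 141.6 = -17.2
Primary income: 156.8
Secondary income: 356.5 - 131.6 = 224.9
Current account = (-229.2) + (-17.2) + 156.8 + 224.9 = 135.3
(Excluded from the current account — financial account: domestic pension funds' purchases of foreign equities 478.3, sale of domestic government bonds to non-residents 467.5.)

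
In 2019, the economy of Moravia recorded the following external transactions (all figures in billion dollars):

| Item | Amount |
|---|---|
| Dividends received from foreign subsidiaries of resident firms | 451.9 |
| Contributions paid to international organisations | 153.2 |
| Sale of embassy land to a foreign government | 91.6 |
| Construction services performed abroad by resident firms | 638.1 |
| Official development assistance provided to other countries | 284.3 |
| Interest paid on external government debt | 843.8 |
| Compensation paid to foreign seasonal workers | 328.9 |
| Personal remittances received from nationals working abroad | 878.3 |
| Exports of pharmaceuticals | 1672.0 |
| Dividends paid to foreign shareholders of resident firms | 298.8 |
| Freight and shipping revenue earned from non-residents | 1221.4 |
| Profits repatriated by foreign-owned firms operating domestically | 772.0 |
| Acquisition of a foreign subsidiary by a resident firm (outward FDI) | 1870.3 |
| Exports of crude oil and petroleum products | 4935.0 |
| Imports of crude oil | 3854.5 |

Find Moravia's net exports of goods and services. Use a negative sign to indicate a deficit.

4612.0

Goods: -3854.5 + 4935.0 + 1672.0 = 2752.5
Services: 1221.4 + 638.1 = 1859.5
Trade balance = 2752.5 + 1859.5 = 4612.0
(Excluded from the trade balance — primary income: dividends received from foreign subsidiaries of resident firms 451.9, interest paid on external government debt 843.8, compensation paid to foreign seasonal workers 328.9, dividends paid to foreign shareholders of resident firms 298.8, profits repatriated by foreign-owned firms operating domestically 772.0; secondary income: contributions paid to international organisations 153.2, official development assistance provided to other countries 284.3, personal remittances received from nationals working abroad 878.3; capital account: sale of embassy land to a foreign government 91.6; financial account: acquisition of a foreign subsidiary by a resident firm (outward FDI) 1870.3.)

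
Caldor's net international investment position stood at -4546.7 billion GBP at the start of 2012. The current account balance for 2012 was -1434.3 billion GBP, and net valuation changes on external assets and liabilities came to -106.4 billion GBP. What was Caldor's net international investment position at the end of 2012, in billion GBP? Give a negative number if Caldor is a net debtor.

-6087.4

Change in NIIP = current account + net valuation change = -1434.3 + (-106.4) = -1540.7
End-of-year NIIP = -4546.7 + (-1540.7) = -6087.4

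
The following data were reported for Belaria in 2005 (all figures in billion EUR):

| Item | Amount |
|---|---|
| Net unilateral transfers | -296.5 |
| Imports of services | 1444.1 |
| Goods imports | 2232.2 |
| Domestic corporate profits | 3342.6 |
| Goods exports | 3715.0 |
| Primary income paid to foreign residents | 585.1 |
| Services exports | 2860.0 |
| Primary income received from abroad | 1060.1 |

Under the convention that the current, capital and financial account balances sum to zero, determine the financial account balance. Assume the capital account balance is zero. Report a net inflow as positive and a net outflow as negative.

Goods balance = 3715.0 - 2232.2 = 1482.8
Services balance = 2860.0 - 1444.1 = 1415.9
Trade balance (goods + services) = 1482.8 + 1415.9 = 2898.7
Net primary income = 1060.1 - 585.1 = 475.0
Net secondary income = -296.5
Current account = 2898.7 + 475.0 + (-296.5) = 3077.2
Financial account = -(3077.2) = -3077.2

-3077.2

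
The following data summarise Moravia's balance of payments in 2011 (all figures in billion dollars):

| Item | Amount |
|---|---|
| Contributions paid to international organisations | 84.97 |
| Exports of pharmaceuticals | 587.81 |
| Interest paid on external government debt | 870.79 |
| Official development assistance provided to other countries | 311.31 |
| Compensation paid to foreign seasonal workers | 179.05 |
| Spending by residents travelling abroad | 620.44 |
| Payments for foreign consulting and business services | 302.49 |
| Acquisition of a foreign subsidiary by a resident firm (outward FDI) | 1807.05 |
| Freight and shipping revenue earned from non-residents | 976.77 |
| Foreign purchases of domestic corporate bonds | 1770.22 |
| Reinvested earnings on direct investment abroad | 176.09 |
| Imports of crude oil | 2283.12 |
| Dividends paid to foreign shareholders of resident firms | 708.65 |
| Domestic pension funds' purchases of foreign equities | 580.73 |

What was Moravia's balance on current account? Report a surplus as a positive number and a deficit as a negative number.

-3620.15

Goods: -2283.12 + 587.81 = -1695.31
Services: -302.49 + 976.77 - 620.44 = 53.84
Primary income: -870.79 + 176.09 - 708.65 - 179.05 = -1582.40
Secondary income: -84.97 - 311.31 = -396.28
Current account = (-1695.31) + 53.84 + (-1582.40) + (-396.28) = -3620.15
(Excluded from the current account — financial account: acquisition of a foreign subsidiary by a resident firm (outward FDI) 1807.05, foreign purchases of domestic corporate bonds 1770.22, domestic pension funds' purchases of foreign equities 580.73.)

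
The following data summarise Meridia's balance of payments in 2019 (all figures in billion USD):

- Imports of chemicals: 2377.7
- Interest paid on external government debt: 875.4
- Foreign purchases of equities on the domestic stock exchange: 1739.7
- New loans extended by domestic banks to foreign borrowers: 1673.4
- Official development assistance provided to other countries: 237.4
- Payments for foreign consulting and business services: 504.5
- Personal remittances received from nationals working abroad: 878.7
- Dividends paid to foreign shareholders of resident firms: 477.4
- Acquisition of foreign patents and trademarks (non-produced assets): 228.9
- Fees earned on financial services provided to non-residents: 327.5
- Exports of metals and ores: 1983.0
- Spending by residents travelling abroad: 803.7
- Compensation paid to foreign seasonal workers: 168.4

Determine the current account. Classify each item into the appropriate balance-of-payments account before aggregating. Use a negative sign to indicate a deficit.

-2255.3

Goods: -2377.7 + 1983.0 = -394.7
Services: -803.7 - 504.5 + 327.5 = -980.7
Primary income: -168.4 - 477.4 - 875.4 = -1521.2
Secondary income: -237.4 + 878.7 = 641.3
Current account = (-394.7) + (-980.7) + (-1521.2) + 641.3 = -2255.3
(Excluded from the current account — financial account: foreign purchases of equities on the domestic stock exchange 1739.7, new loans extended by domestic banks to foreign borrowers 1673.4; capital account: acquisition of foreign patents and trademarks (non-produced assets) 228.9.)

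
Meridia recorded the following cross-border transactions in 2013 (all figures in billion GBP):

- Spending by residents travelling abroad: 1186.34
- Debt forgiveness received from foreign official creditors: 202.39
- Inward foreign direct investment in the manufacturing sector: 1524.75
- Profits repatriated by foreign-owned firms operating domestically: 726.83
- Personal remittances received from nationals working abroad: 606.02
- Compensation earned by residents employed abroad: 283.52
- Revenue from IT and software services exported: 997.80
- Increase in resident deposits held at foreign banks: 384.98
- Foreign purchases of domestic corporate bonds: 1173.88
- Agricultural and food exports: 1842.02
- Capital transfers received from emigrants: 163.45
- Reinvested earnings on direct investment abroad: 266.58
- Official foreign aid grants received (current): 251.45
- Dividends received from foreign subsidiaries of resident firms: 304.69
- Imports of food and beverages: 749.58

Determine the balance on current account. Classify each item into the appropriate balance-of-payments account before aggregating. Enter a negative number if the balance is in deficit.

Goods: 1842.02 - 749.58 = 1092.44
Services: -1186.34 + 997.80 = -188.54
Primary income: -726.83 + 304.69 + 283.52 + 266.58 = 127.96
Secondary income: 251.45 + 606.02 = 857.47
Current account = 1092.44 + (-188.54) + 127.96 + 857.47 = 1889.33
(Excluded from the current account — capital account: debt forgiveness received from foreign official creditors 202.39, capital transfers received from emigrants 163.45; financial account: inward foreign direct investment in the manufacturing sector 1524.75, increase in resident deposits held at foreign banks 384.98, foreign purchases of domestic corporate bonds 1173.88.)

1889.33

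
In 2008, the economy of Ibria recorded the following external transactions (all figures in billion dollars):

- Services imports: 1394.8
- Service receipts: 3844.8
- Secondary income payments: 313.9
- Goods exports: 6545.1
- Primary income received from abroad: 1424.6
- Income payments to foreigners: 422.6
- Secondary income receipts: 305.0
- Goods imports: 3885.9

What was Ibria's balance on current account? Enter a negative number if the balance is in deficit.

Goods balance = 6545.1 - 3885.9 = 2659.2
Services balance = 3844.8 - 1394.8 = 2450.0
Trade balance (goods + services) = 2659.2 + 2450.0 = 5109.2
Net primary income = 1424.6 - 422.6 = 1002.0
Net secondary income = 305.0 - 313.9 = -8.9
Current account = 5109.2 + 1002.0 + (-8.9) = 6102.3

6102.3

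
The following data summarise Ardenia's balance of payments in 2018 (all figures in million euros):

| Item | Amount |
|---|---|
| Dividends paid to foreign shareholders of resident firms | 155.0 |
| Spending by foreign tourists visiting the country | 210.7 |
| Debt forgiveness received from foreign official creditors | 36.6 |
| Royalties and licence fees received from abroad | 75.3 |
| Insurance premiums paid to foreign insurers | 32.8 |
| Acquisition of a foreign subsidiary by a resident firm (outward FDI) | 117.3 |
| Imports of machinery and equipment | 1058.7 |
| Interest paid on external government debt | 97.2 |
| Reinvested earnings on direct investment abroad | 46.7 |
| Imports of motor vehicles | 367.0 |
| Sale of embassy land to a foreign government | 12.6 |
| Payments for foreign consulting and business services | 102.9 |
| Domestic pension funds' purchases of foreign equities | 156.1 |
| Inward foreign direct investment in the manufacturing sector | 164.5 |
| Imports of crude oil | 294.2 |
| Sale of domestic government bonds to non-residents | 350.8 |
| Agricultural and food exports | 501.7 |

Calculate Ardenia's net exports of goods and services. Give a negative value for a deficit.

Goods: -294.2 - 1058.7 - 367.0 + 501.7 = -1218.2
Services: -102.9 + 75.3 - 32.8 + 210.7 = 150.3
Trade balance = -1218.2 + 150.3 = -1067.9
(Excluded from the trade balance — primary income: dividends paid to foreign shareholders of resident firms 155.0, interest paid on external government debt 97.2, reinvested earnings on direct investment abroad 46.7; capital account: debt forgiveness received from foreign official creditors 36.6, sale of embassy land to a foreign government 12.6; financial account: acquisition of a foreign subsidiary by a resident firm (outward FDI) 117.3, domestic pension funds' purchases of foreign equities 156.1, inward foreign direct investment in the manufacturing sector 164.5, sale of domestic government bonds to non-residents 350.8.)

-1067.9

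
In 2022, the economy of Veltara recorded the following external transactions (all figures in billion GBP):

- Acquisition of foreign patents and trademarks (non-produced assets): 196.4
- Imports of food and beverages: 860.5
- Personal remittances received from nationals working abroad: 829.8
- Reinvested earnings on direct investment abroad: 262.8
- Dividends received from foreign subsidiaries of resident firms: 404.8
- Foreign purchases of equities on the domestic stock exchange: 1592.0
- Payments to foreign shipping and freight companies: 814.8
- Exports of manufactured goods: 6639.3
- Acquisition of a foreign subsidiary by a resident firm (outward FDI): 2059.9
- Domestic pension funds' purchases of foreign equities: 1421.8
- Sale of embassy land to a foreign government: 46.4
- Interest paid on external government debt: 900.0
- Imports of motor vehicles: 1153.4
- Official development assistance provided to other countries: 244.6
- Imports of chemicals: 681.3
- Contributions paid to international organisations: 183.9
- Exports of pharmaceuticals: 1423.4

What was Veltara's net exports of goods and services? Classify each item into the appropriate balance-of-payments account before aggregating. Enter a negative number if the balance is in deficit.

Goods: 1423.4 + 6639.3 - 1153.4 - 860.5 - 681.3 = 5367.5
Services: -814.8
Trade balance = 5367.5 + (-814.8) = 4552.7
(Excluded from the trade balance — capital account: acquisition of foreign patents and trademarks (non-produced assets) 196.4, sale of embassy land to a foreign government 46.4; secondary income: personal remittances received from nationals working abroad 829.8, official development assistance provided to other countries 244.6, contributions paid to international organisations 183.9; primary income: reinvested earnings on direct investment abroad 262.8, dividends received from foreign subsidiaries of resident firms 404.8, interest paid on external government debt 900.0; financial account: foreign purchases of equities on the domestic stock exchange 1592.0, acquisition of a foreign subsidiary by a resident firm (outward FDI) 2059.9, domestic pension funds' purchases of foreign equities 1421.8.)

4552.7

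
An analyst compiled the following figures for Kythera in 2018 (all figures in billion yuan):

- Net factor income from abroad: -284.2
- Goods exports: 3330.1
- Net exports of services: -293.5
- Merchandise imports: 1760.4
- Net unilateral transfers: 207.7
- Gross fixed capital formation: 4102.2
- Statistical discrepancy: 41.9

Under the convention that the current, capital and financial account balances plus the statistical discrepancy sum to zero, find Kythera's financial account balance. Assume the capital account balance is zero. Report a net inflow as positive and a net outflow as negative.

-1241.6

Goods balance = 3330.1 - 1760.4 = 1569.7
Services balance = -293.5
Trade balance (goods + services) = 1569.7 + (-293.5) = 1276.2
Net primary income = -284.2
Net secondary income = 207.7
Current account = 1276.2 + (-284.2) + 207.7 = 1199.7
Financial account = -(1199.7 + 41.9) = -1241.6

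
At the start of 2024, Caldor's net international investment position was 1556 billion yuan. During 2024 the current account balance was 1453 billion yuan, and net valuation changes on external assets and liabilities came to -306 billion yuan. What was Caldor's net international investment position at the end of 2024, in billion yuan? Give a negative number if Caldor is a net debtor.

Change in NIIP = current account + net valuation change = 1453 + (-306) = 1147
End-of-year NIIP = 1556 + 1147 = 2703

2703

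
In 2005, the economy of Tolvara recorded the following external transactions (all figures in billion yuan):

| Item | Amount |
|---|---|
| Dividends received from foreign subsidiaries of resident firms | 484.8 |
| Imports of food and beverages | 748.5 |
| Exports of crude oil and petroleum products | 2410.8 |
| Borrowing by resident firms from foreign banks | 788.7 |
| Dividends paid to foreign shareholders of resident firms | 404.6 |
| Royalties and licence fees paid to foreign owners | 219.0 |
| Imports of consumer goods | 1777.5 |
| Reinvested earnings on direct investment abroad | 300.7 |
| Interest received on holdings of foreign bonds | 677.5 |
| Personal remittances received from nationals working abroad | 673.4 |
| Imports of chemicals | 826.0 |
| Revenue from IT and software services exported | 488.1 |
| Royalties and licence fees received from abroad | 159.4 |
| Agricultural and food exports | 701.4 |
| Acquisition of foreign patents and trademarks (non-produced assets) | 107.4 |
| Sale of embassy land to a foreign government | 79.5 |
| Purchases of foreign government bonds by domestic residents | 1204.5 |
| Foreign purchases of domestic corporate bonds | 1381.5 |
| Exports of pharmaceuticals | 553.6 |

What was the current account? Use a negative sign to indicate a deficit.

2474.1

Goods: 2410.8 + 701.4 - 826.0 - 1777.5 - 748.5 + 553.6 = 313.8
Services: -219.0 + 488.1 + 159.4 = 428.5
Primary income: 484.8 + 300.7 + 677.5 - 404.6 = 1058.4
Secondary income: 673.4
Current account = 313.8 + 428.5 + 1058.4 + 673.4 = 2474.1
(Excluded from the current account — financial account: borrowing by resident firms from foreign banks 788.7, purchases of foreign government bonds by domestic residents 1204.5, foreign purchases of domestic corporate bonds 1381.5; capital account: acquisition of foreign patents and trademarks (non-produced assets) 107.4, sale of embassy land to a foreign government 79.5.)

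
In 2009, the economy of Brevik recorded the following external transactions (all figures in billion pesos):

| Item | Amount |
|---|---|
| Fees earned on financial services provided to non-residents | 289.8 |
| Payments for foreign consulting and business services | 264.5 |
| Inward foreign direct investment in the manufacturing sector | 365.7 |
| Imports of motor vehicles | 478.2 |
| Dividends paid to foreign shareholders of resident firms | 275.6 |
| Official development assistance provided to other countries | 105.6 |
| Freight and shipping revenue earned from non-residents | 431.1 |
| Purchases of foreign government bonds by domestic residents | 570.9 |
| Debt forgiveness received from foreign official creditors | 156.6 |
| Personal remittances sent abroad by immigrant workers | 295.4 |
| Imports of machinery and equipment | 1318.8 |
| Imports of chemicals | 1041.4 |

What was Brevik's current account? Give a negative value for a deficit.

Goods: -1041.4 - 1318.8 - 478.2 = -2838.4
Services: -264.5 + 431.1 + 289.8 = 456.4
Primary income: -275.6
Secondary income: -105.6 - 295.4 = -401.0
Current account = (-2838.4) + 456.4 + (-275.6) + (-401.0) = -3058.6
(Excluded from the current account — financial account: inward foreign direct investment in the manufacturing sector 365.7, purchases of foreign government bonds by domestic residents 570.9; capital account: debt forgiveness received from foreign official creditors 156.6.)

-3058.6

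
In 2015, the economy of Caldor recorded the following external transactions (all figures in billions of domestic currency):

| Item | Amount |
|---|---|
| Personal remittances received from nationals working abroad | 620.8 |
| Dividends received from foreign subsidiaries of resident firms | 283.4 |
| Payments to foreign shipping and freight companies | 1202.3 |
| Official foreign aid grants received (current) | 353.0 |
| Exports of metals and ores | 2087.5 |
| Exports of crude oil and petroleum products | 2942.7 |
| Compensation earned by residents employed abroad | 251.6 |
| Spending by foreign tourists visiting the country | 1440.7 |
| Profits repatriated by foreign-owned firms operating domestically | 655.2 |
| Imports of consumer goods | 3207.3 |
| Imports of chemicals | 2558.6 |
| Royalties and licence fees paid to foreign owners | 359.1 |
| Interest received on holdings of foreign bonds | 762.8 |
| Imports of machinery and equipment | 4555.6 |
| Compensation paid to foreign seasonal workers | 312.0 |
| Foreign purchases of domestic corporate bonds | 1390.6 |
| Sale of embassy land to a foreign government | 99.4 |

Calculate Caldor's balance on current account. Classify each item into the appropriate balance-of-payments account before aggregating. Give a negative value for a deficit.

-4107.6

Goods: 2087.5 - 4555.6 - 3207.3 + 2942.7 - 2558.6 = -5291.3
Services: -1202.3 - 359.1 + 1440.7 = -120.7
Primary income: -312.0 + 283.4 - 655.2 + 251.6 + 762.8 = 330.6
Secondary income: 620.8 + 353.0 = 973.8
Current account = (-5291.3) + (-120.7) + 330.6 + 973.8 = -4107.6
(Excluded from the current account — financial account: foreign purchases of domestic corporate bonds 1390.6; capital account: sale of embassy land to a foreign government 99.4.)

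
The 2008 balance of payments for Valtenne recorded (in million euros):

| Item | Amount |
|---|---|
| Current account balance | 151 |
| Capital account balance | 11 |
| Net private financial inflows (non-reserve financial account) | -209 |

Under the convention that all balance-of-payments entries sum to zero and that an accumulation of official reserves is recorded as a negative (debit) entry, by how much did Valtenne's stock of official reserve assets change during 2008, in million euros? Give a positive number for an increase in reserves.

-47

Official reserve transactions balance = -(151 + 11 + (-209)) = 47
An accumulation of reserves is recorded as a debit (negative entry), so the change in the stock of reserves is the negative of that balance.
Change in official reserves = -(47) = -47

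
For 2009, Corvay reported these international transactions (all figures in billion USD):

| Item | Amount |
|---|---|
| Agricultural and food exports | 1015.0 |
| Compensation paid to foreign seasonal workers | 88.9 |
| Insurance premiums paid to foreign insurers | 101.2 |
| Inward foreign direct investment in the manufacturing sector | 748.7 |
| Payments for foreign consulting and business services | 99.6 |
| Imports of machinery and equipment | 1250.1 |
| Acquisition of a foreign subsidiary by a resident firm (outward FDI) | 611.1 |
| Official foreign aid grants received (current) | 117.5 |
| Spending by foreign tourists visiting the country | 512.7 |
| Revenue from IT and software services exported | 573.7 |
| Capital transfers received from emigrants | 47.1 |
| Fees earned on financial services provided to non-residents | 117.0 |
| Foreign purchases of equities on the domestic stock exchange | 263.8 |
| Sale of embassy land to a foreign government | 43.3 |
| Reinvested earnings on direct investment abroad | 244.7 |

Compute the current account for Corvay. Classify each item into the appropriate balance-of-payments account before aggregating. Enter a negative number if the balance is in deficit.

Goods: 1015.0 - 1250.1 = -235.1
Services: 117.0 + 512.7 + 573.7 - 101.2 - 99.6 = 1002.6
Primary income: 244.7 - 88.9 = 155.8
Secondary income: 117.5
Current account = (-235.1) + 1002.6 + 155.8 + 117.5 = 1040.8
(Excluded from the current account — financial account: inward foreign direct investment in the manufacturing sector 748.7, acquisition of a foreign subsidiary by a resident firm (outward FDI) 611.1, foreign purchases of equities on the domestic stock exchange 263.8; capital account: capital transfers received from emigrants 47.1, sale of embassy land to a foreign government 43.3.)

1040.8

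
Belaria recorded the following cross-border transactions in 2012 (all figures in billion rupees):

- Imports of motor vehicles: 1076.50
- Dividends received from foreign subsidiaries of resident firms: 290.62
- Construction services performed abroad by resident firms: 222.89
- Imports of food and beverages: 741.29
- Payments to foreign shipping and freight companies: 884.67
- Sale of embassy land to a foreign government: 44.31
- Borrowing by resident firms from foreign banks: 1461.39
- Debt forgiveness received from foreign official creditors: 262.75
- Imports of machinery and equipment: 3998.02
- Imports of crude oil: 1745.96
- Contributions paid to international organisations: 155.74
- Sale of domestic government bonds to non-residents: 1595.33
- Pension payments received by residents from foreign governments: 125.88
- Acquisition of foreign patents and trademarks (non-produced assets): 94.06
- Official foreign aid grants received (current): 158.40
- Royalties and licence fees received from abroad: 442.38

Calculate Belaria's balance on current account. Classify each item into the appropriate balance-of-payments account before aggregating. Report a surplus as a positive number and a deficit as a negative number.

Goods: -3998.02 - 1745.96 - 1076.50 - 741.29 = -7561.77
Services: 442.38 + 222.89 - 884.67 = -219.40
Primary income: 290.62
Secondary income: 125.88 + 158.40 - 155.74 = 128.54
Current account = (-7561.77) + (-219.40) + 290.62 + 128.54 = -7362.01
(Excluded from the current account — capital account: sale of embassy land to a foreign government 44.31, debt forgiveness received from foreign official creditors 262.75, acquisition of foreign patents and trademarks (non-produced assets) 94.06; financial account: borrowing by resident firms from foreign banks 1461.39, sale of domestic government bonds to non-residents 1595.33.)

-7362.01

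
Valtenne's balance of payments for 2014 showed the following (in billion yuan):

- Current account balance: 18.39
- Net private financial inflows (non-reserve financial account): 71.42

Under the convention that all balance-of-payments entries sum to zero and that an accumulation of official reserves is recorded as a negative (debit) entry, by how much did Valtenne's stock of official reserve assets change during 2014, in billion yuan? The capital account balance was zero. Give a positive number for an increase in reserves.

89.81

Official reserve transactions balance = -(18.39 + 71.42) = -89.81
An accumulation of reserves is recorded as a debit (negative entry), so the change in the stock of reserves is the negative of that balance.
Change in official reserves = -(-89.81) = 89.81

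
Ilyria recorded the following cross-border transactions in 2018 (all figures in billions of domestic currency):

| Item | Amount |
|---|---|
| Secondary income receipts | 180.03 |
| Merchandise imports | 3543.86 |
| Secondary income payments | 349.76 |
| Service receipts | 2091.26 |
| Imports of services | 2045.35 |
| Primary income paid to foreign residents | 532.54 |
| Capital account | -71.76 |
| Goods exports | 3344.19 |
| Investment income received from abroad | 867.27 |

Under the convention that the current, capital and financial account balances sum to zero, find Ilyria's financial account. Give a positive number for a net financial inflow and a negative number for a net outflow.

60.52

Goods balance = 3344.19 - 3543.86 = -199.67
Services balance = 2091.26 - 2045.35 = 45.91
Trade balance (goods + services) = -199.67 + 45.91 = -153.76
Net primary income = 867.27 - 532.54 = 334.73
Net secondary income = 180.03 - 349.76 = -169.73
Current account = -153.76 + 334.73 + (-169.73) = 11.24
Financial account = -(11.24 + (-71.76)) = 60.52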